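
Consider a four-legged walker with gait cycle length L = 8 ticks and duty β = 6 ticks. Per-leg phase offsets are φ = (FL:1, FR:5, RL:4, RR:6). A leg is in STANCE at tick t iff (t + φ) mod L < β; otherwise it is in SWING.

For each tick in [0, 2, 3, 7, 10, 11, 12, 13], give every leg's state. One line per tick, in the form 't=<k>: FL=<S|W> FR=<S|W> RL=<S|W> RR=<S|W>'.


t=0: phase=(1,5,4,6) vs β=6 → FL=S FR=S RL=S RR=W
t=2: phase=(3,7,6,0) vs β=6 → FL=S FR=W RL=W RR=S
t=3: phase=(4,0,7,1) vs β=6 → FL=S FR=S RL=W RR=S
t=7: phase=(0,4,3,5) vs β=6 → FL=S FR=S RL=S RR=S
t=10: phase=(3,7,6,0) vs β=6 → FL=S FR=W RL=W RR=S
t=11: phase=(4,0,7,1) vs β=6 → FL=S FR=S RL=W RR=S
t=12: phase=(5,1,0,2) vs β=6 → FL=S FR=S RL=S RR=S
t=13: phase=(6,2,1,3) vs β=6 → FL=W FR=S RL=S RR=S

t=0: FL=S FR=S RL=S RR=W
t=2: FL=S FR=W RL=W RR=S
t=3: FL=S FR=S RL=W RR=S
t=7: FL=S FR=S RL=S RR=S
t=10: FL=S FR=W RL=W RR=S
t=11: FL=S FR=S RL=W RR=S
t=12: FL=S FR=S RL=S RR=S
t=13: FL=W FR=S RL=S RR=S


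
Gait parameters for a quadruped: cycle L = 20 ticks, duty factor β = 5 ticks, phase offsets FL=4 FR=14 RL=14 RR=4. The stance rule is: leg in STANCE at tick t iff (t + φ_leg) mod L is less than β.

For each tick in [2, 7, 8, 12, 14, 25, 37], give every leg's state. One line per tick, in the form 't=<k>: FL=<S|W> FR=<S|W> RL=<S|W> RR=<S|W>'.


t=2: phase=(6,16,16,6) vs β=5 → FL=W FR=W RL=W RR=W
t=7: phase=(11,1,1,11) vs β=5 → FL=W FR=S RL=S RR=W
t=8: phase=(12,2,2,12) vs β=5 → FL=W FR=S RL=S RR=W
t=12: phase=(16,6,6,16) vs β=5 → FL=W FR=W RL=W RR=W
t=14: phase=(18,8,8,18) vs β=5 → FL=W FR=W RL=W RR=W
t=25: phase=(9,19,19,9) vs β=5 → FL=W FR=W RL=W RR=W
t=37: phase=(1,11,11,1) vs β=5 → FL=S FR=W RL=W RR=S

t=2: FL=W FR=W RL=W RR=W
t=7: FL=W FR=S RL=S RR=W
t=8: FL=W FR=S RL=S RR=W
t=12: FL=W FR=W RL=W RR=W
t=14: FL=W FR=W RL=W RR=W
t=25: FL=W FR=W RL=W RR=W
t=37: FL=S FR=W RL=W RR=S


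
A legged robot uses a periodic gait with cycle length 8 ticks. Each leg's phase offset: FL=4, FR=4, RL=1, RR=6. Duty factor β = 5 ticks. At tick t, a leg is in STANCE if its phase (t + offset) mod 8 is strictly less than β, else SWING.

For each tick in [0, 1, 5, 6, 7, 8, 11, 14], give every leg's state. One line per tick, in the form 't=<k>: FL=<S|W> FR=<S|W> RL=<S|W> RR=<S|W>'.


t=0: phase=(4,4,1,6) vs β=5 → FL=S FR=S RL=S RR=W
t=1: phase=(5,5,2,7) vs β=5 → FL=W FR=W RL=S RR=W
t=5: phase=(1,1,6,3) vs β=5 → FL=S FR=S RL=W RR=S
t=6: phase=(2,2,7,4) vs β=5 → FL=S FR=S RL=W RR=S
t=7: phase=(3,3,0,5) vs β=5 → FL=S FR=S RL=S RR=W
t=8: phase=(4,4,1,6) vs β=5 → FL=S FR=S RL=S RR=W
t=11: phase=(7,7,4,1) vs β=5 → FL=W FR=W RL=S RR=S
t=14: phase=(2,2,7,4) vs β=5 → FL=S FR=S RL=W RR=S

t=0: FL=S FR=S RL=S RR=W
t=1: FL=W FR=W RL=S RR=W
t=5: FL=S FR=S RL=W RR=S
t=6: FL=S FR=S RL=W RR=S
t=7: FL=S FR=S RL=S RR=W
t=8: FL=S FR=S RL=S RR=W
t=11: FL=W FR=W RL=S RR=S
t=14: FL=S FR=S RL=W RR=S


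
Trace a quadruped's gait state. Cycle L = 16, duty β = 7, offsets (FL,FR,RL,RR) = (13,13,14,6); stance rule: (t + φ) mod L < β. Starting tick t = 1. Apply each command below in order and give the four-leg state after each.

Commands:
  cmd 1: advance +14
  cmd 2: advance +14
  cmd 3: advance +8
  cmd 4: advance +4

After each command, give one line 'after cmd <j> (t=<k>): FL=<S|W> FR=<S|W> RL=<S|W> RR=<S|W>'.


start t=1: FL=W FR=W RL=W RR=W
cmd 1: advance +14 → t=15, phase=(12,12,13,5) → FL=W FR=W RL=W RR=S
cmd 2: advance +14 → t=29, phase=(10,10,11,3) → FL=W FR=W RL=W RR=S
cmd 3: advance +8 → t=37, phase=(2,2,3,11) → FL=S FR=S RL=S RR=W
cmd 4: advance +4 → t=41, phase=(6,6,7,15) → FL=S FR=S RL=W RR=W

after cmd 1 (t=15): FL=W FR=W RL=W RR=S
after cmd 2 (t=29): FL=W FR=W RL=W RR=S
after cmd 3 (t=37): FL=S FR=S RL=S RR=W
after cmd 4 (t=41): FL=S FR=S RL=W RR=W


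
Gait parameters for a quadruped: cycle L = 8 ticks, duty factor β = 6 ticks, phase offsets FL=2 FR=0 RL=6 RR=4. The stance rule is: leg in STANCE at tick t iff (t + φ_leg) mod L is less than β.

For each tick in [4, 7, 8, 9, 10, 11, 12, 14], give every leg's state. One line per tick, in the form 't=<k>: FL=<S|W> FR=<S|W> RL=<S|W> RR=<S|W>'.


t=4: phase=(6,4,2,0) vs β=6 → FL=W FR=S RL=S RR=S
t=7: phase=(1,7,5,3) vs β=6 → FL=S FR=W RL=S RR=S
t=8: phase=(2,0,6,4) vs β=6 → FL=S FR=S RL=W RR=S
t=9: phase=(3,1,7,5) vs β=6 → FL=S FR=S RL=W RR=S
t=10: phase=(4,2,0,6) vs β=6 → FL=S FR=S RL=S RR=W
t=11: phase=(5,3,1,7) vs β=6 → FL=S FR=S RL=S RR=W
t=12: phase=(6,4,2,0) vs β=6 → FL=W FR=S RL=S RR=S
t=14: phase=(0,6,4,2) vs β=6 → FL=S FR=W RL=S RR=S

t=4: FL=W FR=S RL=S RR=S
t=7: FL=S FR=W RL=S RR=S
t=8: FL=S FR=S RL=W RR=S
t=9: FL=S FR=S RL=W RR=S
t=10: FL=S FR=S RL=S RR=W
t=11: FL=S FR=S RL=S RR=W
t=12: FL=W FR=S RL=S RR=S
t=14: FL=S FR=W RL=S RR=S


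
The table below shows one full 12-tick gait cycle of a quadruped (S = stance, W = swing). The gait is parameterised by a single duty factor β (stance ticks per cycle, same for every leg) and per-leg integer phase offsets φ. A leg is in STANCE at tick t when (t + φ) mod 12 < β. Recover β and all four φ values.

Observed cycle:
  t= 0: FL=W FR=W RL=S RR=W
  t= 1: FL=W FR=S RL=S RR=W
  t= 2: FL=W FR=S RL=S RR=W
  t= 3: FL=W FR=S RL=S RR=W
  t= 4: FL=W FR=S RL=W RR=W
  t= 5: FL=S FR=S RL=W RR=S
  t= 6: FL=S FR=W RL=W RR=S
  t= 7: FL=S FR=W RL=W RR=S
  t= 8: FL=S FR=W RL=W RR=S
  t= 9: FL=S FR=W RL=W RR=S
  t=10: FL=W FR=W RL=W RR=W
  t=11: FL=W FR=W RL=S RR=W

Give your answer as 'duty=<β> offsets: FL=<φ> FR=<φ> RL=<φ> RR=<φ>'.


duty β = stance ticks per leg = 5
FL: stance ticks = 5; W→S at t=5 → φ=7
FR: stance ticks = 5; W→S at t=1 → φ=11
RL: stance ticks = 5; W→S at t=11 → φ=1
RR: stance ticks = 5; W→S at t=5 → φ=7

duty=5 offsets: FL=7 FR=11 RL=1 RR=7


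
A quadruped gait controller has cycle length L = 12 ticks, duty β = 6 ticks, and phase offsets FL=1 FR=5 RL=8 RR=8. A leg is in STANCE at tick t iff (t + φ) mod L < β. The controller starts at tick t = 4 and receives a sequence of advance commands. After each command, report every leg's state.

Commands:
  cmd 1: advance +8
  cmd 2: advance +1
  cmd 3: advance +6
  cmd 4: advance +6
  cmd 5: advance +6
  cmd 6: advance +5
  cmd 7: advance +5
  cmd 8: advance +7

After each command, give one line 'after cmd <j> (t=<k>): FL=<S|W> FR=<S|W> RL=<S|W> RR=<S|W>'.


after cmd 1 (t=12): FL=S FR=S RL=W RR=W
after cmd 2 (t=13): FL=S FR=W RL=W RR=W
after cmd 3 (t=19): FL=W FR=S RL=S RR=S
after cmd 4 (t=25): FL=S FR=W RL=W RR=W
after cmd 5 (t=31): FL=W FR=S RL=S RR=S
after cmd 6 (t=36): FL=S FR=S RL=W RR=W
after cmd 7 (t=41): FL=W FR=W RL=S RR=S
after cmd 8 (t=48): FL=S FR=S RL=W RR=W

start t=4: FL=S FR=W RL=S RR=S
cmd 1: advance +8 → t=12, phase=(1,5,8,8) → FL=S FR=S RL=W RR=W
cmd 2: advance +1 → t=13, phase=(2,6,9,9) → FL=S FR=W RL=W RR=W
cmd 3: advance +6 → t=19, phase=(8,0,3,3) → FL=W FR=S RL=S RR=S
cmd 4: advance +6 → t=25, phase=(2,6,9,9) → FL=S FR=W RL=W RR=W
cmd 5: advance +6 → t=31, phase=(8,0,3,3) → FL=W FR=S RL=S RR=S
cmd 6: advance +5 → t=36, phase=(1,5,8,8) → FL=S FR=S RL=W RR=W
cmd 7: advance +5 → t=41, phase=(6,10,1,1) → FL=W FR=W RL=S RR=S
cmd 8: advance +7 → t=48, phase=(1,5,8,8) → FL=S FR=S RL=W RR=W


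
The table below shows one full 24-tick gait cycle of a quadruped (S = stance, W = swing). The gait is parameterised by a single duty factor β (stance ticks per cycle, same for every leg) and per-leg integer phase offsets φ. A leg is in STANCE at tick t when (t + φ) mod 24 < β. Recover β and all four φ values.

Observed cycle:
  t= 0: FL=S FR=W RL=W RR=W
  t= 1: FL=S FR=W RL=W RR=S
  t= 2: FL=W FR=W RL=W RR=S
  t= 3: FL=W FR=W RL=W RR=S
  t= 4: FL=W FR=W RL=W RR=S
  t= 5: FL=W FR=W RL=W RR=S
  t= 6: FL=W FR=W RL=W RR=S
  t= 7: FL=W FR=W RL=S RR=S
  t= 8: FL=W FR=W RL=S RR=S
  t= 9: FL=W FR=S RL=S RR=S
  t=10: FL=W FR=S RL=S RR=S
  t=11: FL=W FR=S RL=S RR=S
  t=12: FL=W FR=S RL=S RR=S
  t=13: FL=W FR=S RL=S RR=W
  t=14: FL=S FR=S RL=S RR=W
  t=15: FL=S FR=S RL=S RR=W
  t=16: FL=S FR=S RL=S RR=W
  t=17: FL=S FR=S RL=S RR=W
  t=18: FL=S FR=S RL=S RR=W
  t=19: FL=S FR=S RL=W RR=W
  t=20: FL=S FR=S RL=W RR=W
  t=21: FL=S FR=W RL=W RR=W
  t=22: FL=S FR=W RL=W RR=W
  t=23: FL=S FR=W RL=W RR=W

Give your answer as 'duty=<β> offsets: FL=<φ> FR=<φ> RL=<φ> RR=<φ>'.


duty β = stance ticks per leg = 12
FL: stance ticks = 12; W→S at t=14 → φ=10
FR: stance ticks = 12; W→S at t=9 → φ=15
RL: stance ticks = 12; W→S at t=7 → φ=17
RR: stance ticks = 12; W→S at t=1 → φ=23

duty=12 offsets: FL=10 FR=15 RL=17 RR=23


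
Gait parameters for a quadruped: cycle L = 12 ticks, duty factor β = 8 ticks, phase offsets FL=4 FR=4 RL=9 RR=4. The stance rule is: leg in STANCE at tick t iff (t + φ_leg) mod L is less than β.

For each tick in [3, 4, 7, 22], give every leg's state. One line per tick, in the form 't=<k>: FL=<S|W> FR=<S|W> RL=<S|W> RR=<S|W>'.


t=3: FL=S FR=S RL=S RR=S
t=4: FL=W FR=W RL=S RR=W
t=7: FL=W FR=W RL=S RR=W
t=22: FL=S FR=S RL=S RR=S

t=3: phase=(7,7,0,7) vs β=8 → FL=S FR=S RL=S RR=S
t=4: phase=(8,8,1,8) vs β=8 → FL=W FR=W RL=S RR=W
t=7: phase=(11,11,4,11) vs β=8 → FL=W FR=W RL=S RR=W
t=22: phase=(2,2,7,2) vs β=8 → FL=S FR=S RL=S RR=S


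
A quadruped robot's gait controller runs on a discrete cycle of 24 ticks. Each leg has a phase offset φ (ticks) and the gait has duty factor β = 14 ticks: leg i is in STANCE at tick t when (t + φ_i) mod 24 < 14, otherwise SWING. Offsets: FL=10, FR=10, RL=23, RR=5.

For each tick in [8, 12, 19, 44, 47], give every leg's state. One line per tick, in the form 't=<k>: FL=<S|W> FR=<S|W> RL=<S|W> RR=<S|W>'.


t=8: FL=W FR=W RL=S RR=S
t=12: FL=W FR=W RL=S RR=W
t=19: FL=S FR=S RL=W RR=S
t=44: FL=S FR=S RL=W RR=S
t=47: FL=S FR=S RL=W RR=S

t=8: phase=(18,18,7,13) vs β=14 → FL=W FR=W RL=S RR=S
t=12: phase=(22,22,11,17) vs β=14 → FL=W FR=W RL=S RR=W
t=19: phase=(5,5,18,0) vs β=14 → FL=S FR=S RL=W RR=S
t=44: phase=(6,6,19,1) vs β=14 → FL=S FR=S RL=W RR=S
t=47: phase=(9,9,22,4) vs β=14 → FL=S FR=S RL=W RR=S


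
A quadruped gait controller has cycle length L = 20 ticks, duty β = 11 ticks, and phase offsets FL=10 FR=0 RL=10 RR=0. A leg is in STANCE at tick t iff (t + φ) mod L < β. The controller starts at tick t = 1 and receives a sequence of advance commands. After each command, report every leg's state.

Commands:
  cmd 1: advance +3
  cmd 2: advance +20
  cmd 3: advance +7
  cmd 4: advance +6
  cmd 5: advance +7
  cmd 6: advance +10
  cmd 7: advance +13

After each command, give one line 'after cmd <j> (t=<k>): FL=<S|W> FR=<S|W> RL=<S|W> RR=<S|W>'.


after cmd 1 (t=4): FL=W FR=S RL=W RR=S
after cmd 2 (t=24): FL=W FR=S RL=W RR=S
after cmd 3 (t=31): FL=S FR=W RL=S RR=W
after cmd 4 (t=37): FL=S FR=W RL=S RR=W
after cmd 5 (t=44): FL=W FR=S RL=W RR=S
after cmd 6 (t=54): FL=S FR=W RL=S RR=W
after cmd 7 (t=67): FL=W FR=S RL=W RR=S

start t=1: FL=W FR=S RL=W RR=S
cmd 1: advance +3 → t=4, phase=(14,4,14,4) → FL=W FR=S RL=W RR=S
cmd 2: advance +20 → t=24, phase=(14,4,14,4) → FL=W FR=S RL=W RR=S
cmd 3: advance +7 → t=31, phase=(1,11,1,11) → FL=S FR=W RL=S RR=W
cmd 4: advance +6 → t=37, phase=(7,17,7,17) → FL=S FR=W RL=S RR=W
cmd 5: advance +7 → t=44, phase=(14,4,14,4) → FL=W FR=S RL=W RR=S
cmd 6: advance +10 → t=54, phase=(4,14,4,14) → FL=S FR=W RL=S RR=W
cmd 7: advance +13 → t=67, phase=(17,7,17,7) → FL=W FR=S RL=W RR=S


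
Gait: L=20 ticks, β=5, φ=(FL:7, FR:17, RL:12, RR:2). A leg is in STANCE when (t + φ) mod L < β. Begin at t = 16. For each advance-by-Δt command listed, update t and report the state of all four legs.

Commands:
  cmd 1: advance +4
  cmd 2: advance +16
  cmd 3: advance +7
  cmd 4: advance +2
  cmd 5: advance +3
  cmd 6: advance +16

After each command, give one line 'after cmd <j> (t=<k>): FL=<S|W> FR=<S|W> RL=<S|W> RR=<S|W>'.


after cmd 1 (t=20): FL=W FR=W RL=W RR=S
after cmd 2 (t=36): FL=S FR=W RL=W RR=W
after cmd 3 (t=43): FL=W FR=S RL=W RR=W
after cmd 4 (t=45): FL=W FR=S RL=W RR=W
after cmd 5 (t=48): FL=W FR=W RL=S RR=W
after cmd 6 (t=64): FL=W FR=S RL=W RR=W

start t=16: FL=S FR=W RL=W RR=W
cmd 1: advance +4 → t=20, phase=(7,17,12,2) → FL=W FR=W RL=W RR=S
cmd 2: advance +16 → t=36, phase=(3,13,8,18) → FL=S FR=W RL=W RR=W
cmd 3: advance +7 → t=43, phase=(10,0,15,5) → FL=W FR=S RL=W RR=W
cmd 4: advance +2 → t=45, phase=(12,2,17,7) → FL=W FR=S RL=W RR=W
cmd 5: advance +3 → t=48, phase=(15,5,0,10) → FL=W FR=W RL=S RR=W
cmd 6: advance +16 → t=64, phase=(11,1,16,6) → FL=W FR=S RL=W RR=W


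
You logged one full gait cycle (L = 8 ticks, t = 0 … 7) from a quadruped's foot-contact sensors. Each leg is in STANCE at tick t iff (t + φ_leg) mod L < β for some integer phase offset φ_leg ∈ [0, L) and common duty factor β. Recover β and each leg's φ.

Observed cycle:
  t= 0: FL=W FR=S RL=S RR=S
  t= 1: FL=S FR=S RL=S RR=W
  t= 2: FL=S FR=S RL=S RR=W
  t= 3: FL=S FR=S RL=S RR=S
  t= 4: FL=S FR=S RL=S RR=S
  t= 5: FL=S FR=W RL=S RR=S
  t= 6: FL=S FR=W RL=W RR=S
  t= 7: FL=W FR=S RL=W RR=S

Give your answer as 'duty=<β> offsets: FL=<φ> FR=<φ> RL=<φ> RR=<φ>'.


duty β = stance ticks per leg = 6
FL: stance ticks = 6; W→S at t=1 → φ=7
FR: stance ticks = 6; W→S at t=7 → φ=1
RL: stance ticks = 6; W→S at t=0 → φ=0
RR: stance ticks = 6; W→S at t=3 → φ=5

duty=6 offsets: FL=7 FR=1 RL=0 RR=5


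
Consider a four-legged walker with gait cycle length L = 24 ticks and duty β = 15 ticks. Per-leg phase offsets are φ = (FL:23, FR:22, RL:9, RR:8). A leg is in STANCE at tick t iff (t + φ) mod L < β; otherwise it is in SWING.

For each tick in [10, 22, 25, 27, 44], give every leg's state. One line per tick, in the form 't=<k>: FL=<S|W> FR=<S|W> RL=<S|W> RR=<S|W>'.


t=10: FL=S FR=S RL=W RR=W
t=22: FL=W FR=W RL=S RR=S
t=25: FL=S FR=W RL=S RR=S
t=27: FL=S FR=S RL=S RR=S
t=44: FL=W FR=W RL=S RR=S

t=10: phase=(9,8,19,18) vs β=15 → FL=S FR=S RL=W RR=W
t=22: phase=(21,20,7,6) vs β=15 → FL=W FR=W RL=S RR=S
t=25: phase=(0,23,10,9) vs β=15 → FL=S FR=W RL=S RR=S
t=27: phase=(2,1,12,11) vs β=15 → FL=S FR=S RL=S RR=S
t=44: phase=(19,18,5,4) vs β=15 → FL=W FR=W RL=S RR=S


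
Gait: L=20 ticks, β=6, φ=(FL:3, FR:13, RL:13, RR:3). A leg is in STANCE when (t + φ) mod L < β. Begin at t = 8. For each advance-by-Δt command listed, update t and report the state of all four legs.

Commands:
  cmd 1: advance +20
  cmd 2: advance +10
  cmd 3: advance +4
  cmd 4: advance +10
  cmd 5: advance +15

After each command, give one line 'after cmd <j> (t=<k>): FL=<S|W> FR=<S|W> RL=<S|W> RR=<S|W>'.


start t=8: FL=W FR=S RL=S RR=W
cmd 1: advance +20 → t=28, phase=(11,1,1,11) → FL=W FR=S RL=S RR=W
cmd 2: advance +10 → t=38, phase=(1,11,11,1) → FL=S FR=W RL=W RR=S
cmd 3: advance +4 → t=42, phase=(5,15,15,5) → FL=S FR=W RL=W RR=S
cmd 4: advance +10 → t=52, phase=(15,5,5,15) → FL=W FR=S RL=S RR=W
cmd 5: advance +15 → t=67, phase=(10,0,0,10) → FL=W FR=S RL=S RR=W

after cmd 1 (t=28): FL=W FR=S RL=S RR=W
after cmd 2 (t=38): FL=S FR=W RL=W RR=S
after cmd 3 (t=42): FL=S FR=W RL=W RR=S
after cmd 4 (t=52): FL=W FR=S RL=S RR=W
after cmd 5 (t=67): FL=W FR=S RL=S RR=W


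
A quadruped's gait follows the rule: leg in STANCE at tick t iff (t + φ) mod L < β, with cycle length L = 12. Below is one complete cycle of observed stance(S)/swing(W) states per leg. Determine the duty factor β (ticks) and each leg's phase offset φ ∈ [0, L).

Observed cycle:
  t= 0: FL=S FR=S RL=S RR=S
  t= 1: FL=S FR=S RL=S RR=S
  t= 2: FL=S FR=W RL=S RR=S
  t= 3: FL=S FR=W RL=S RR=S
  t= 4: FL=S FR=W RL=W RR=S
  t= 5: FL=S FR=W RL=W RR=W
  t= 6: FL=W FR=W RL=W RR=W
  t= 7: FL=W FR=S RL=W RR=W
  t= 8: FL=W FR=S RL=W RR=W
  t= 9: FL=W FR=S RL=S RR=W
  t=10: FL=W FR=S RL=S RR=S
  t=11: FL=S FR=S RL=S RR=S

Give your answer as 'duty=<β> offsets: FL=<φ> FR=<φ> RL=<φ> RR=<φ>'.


duty=7 offsets: FL=1 FR=5 RL=3 RR=2

duty β = stance ticks per leg = 7
FL: stance ticks = 7; W→S at t=11 → φ=1
FR: stance ticks = 7; W→S at t=7 → φ=5
RL: stance ticks = 7; W→S at t=9 → φ=3
RR: stance ticks = 7; W→S at t=10 → φ=2


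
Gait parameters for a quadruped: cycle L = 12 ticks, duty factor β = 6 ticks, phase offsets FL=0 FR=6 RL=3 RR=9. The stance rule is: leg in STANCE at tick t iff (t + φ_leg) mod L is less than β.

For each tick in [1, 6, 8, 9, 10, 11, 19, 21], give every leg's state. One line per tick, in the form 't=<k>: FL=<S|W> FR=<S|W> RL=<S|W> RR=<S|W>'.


t=1: phase=(1,7,4,10) vs β=6 → FL=S FR=W RL=S RR=W
t=6: phase=(6,0,9,3) vs β=6 → FL=W FR=S RL=W RR=S
t=8: phase=(8,2,11,5) vs β=6 → FL=W FR=S RL=W RR=S
t=9: phase=(9,3,0,6) vs β=6 → FL=W FR=S RL=S RR=W
t=10: phase=(10,4,1,7) vs β=6 → FL=W FR=S RL=S RR=W
t=11: phase=(11,5,2,8) vs β=6 → FL=W FR=S RL=S RR=W
t=19: phase=(7,1,10,4) vs β=6 → FL=W FR=S RL=W RR=S
t=21: phase=(9,3,0,6) vs β=6 → FL=W FR=S RL=S RR=W

t=1: FL=S FR=W RL=S RR=W
t=6: FL=W FR=S RL=W RR=S
t=8: FL=W FR=S RL=W RR=S
t=9: FL=W FR=S RL=S RR=W
t=10: FL=W FR=S RL=S RR=W
t=11: FL=W FR=S RL=S RR=W
t=19: FL=W FR=S RL=W RR=S
t=21: FL=W FR=S RL=S RR=W


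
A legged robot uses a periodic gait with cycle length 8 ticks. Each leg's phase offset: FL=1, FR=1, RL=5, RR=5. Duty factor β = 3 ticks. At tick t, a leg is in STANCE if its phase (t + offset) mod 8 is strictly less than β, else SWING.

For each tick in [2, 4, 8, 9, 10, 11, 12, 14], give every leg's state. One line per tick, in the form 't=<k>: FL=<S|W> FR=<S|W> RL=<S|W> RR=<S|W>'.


t=2: phase=(3,3,7,7) vs β=3 → FL=W FR=W RL=W RR=W
t=4: phase=(5,5,1,1) vs β=3 → FL=W FR=W RL=S RR=S
t=8: phase=(1,1,5,5) vs β=3 → FL=S FR=S RL=W RR=W
t=9: phase=(2,2,6,6) vs β=3 → FL=S FR=S RL=W RR=W
t=10: phase=(3,3,7,7) vs β=3 → FL=W FR=W RL=W RR=W
t=11: phase=(4,4,0,0) vs β=3 → FL=W FR=W RL=S RR=S
t=12: phase=(5,5,1,1) vs β=3 → FL=W FR=W RL=S RR=S
t=14: phase=(7,7,3,3) vs β=3 → FL=W FR=W RL=W RR=W

t=2: FL=W FR=W RL=W RR=W
t=4: FL=W FR=W RL=S RR=S
t=8: FL=S FR=S RL=W RR=W
t=9: FL=S FR=S RL=W RR=W
t=10: FL=W FR=W RL=W RR=W
t=11: FL=W FR=W RL=S RR=S
t=12: FL=W FR=W RL=S RR=S
t=14: FL=W FR=W RL=W RR=W


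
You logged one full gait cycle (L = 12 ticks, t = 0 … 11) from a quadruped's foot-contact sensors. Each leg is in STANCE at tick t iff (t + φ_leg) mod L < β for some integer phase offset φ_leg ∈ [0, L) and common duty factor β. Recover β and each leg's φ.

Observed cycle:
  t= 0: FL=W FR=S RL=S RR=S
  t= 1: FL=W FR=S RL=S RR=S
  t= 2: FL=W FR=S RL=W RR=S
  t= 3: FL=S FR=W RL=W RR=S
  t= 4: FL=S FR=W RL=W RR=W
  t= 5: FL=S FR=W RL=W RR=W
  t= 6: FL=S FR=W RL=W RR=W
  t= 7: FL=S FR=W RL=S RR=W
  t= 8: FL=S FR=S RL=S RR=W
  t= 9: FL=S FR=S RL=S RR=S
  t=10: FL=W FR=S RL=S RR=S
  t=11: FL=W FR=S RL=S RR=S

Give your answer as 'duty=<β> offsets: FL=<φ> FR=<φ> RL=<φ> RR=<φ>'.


duty=7 offsets: FL=9 FR=4 RL=5 RR=3

duty β = stance ticks per leg = 7
FL: stance ticks = 7; W→S at t=3 → φ=9
FR: stance ticks = 7; W→S at t=8 → φ=4
RL: stance ticks = 7; W→S at t=7 → φ=5
RR: stance ticks = 7; W→S at t=9 → φ=3


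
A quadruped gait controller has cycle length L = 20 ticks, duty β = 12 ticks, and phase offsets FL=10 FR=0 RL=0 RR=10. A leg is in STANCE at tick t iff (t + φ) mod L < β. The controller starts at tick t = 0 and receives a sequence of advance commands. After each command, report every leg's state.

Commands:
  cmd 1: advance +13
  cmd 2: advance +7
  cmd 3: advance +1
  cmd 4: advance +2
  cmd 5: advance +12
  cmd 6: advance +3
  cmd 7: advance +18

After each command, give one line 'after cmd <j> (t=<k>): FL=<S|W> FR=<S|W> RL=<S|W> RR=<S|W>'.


after cmd 1 (t=13): FL=S FR=W RL=W RR=S
after cmd 2 (t=20): FL=S FR=S RL=S RR=S
after cmd 3 (t=21): FL=S FR=S RL=S RR=S
after cmd 4 (t=23): FL=W FR=S RL=S RR=W
after cmd 5 (t=35): FL=S FR=W RL=W RR=S
after cmd 6 (t=38): FL=S FR=W RL=W RR=S
after cmd 7 (t=56): FL=S FR=W RL=W RR=S

start t=0: FL=S FR=S RL=S RR=S
cmd 1: advance +13 → t=13, phase=(3,13,13,3) → FL=S FR=W RL=W RR=S
cmd 2: advance +7 → t=20, phase=(10,0,0,10) → FL=S FR=S RL=S RR=S
cmd 3: advance +1 → t=21, phase=(11,1,1,11) → FL=S FR=S RL=S RR=S
cmd 4: advance +2 → t=23, phase=(13,3,3,13) → FL=W FR=S RL=S RR=W
cmd 5: advance +12 → t=35, phase=(5,15,15,5) → FL=S FR=W RL=W RR=S
cmd 6: advance +3 → t=38, phase=(8,18,18,8) → FL=S FR=W RL=W RR=S
cmd 7: advance +18 → t=56, phase=(6,16,16,6) → FL=S FR=W RL=W RR=S


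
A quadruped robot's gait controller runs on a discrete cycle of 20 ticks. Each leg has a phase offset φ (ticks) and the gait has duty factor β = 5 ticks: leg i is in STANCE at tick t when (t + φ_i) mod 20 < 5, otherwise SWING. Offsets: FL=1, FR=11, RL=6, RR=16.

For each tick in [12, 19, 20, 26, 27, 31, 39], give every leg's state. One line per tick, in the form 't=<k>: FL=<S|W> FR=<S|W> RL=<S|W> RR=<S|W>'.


t=12: FL=W FR=S RL=W RR=W
t=19: FL=S FR=W RL=W RR=W
t=20: FL=S FR=W RL=W RR=W
t=26: FL=W FR=W RL=W RR=S
t=27: FL=W FR=W RL=W RR=S
t=31: FL=W FR=S RL=W RR=W
t=39: FL=S FR=W RL=W RR=W

t=12: phase=(13,3,18,8) vs β=5 → FL=W FR=S RL=W RR=W
t=19: phase=(0,10,5,15) vs β=5 → FL=S FR=W RL=W RR=W
t=20: phase=(1,11,6,16) vs β=5 → FL=S FR=W RL=W RR=W
t=26: phase=(7,17,12,2) vs β=5 → FL=W FR=W RL=W RR=S
t=27: phase=(8,18,13,3) vs β=5 → FL=W FR=W RL=W RR=S
t=31: phase=(12,2,17,7) vs β=5 → FL=W FR=S RL=W RR=W
t=39: phase=(0,10,5,15) vs β=5 → FL=S FR=W RL=W RR=W


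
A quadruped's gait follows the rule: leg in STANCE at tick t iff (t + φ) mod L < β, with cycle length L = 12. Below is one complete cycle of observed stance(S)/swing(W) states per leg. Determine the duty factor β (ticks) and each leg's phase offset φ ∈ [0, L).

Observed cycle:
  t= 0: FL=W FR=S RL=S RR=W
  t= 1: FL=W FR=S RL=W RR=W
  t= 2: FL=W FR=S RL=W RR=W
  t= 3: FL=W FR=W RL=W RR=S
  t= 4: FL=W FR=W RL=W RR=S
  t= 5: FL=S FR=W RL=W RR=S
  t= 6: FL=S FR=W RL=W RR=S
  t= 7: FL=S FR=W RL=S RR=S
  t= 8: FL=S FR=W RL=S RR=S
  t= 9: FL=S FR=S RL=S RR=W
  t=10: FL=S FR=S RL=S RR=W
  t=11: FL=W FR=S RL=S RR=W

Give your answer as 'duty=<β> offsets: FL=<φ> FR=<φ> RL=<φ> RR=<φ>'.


duty β = stance ticks per leg = 6
FL: stance ticks = 6; W→S at t=5 → φ=7
FR: stance ticks = 6; W→S at t=9 → φ=3
RL: stance ticks = 6; W→S at t=7 → φ=5
RR: stance ticks = 6; W→S at t=3 → φ=9

duty=6 offsets: FL=7 FR=3 RL=5 RR=9


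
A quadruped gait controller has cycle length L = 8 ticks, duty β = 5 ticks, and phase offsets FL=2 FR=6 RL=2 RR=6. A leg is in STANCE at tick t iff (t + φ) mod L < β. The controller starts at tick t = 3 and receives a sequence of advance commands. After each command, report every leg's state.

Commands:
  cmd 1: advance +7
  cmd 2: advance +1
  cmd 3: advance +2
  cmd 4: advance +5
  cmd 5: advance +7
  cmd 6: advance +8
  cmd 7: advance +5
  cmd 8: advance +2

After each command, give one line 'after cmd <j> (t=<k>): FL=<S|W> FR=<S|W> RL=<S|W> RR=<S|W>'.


start t=3: FL=W FR=S RL=W RR=S
cmd 1: advance +7 → t=10, phase=(4,0,4,0) → FL=S FR=S RL=S RR=S
cmd 2: advance +1 → t=11, phase=(5,1,5,1) → FL=W FR=S RL=W RR=S
cmd 3: advance +2 → t=13, phase=(7,3,7,3) → FL=W FR=S RL=W RR=S
cmd 4: advance +5 → t=18, phase=(4,0,4,0) → FL=S FR=S RL=S RR=S
cmd 5: advance +7 → t=25, phase=(3,7,3,7) → FL=S FR=W RL=S RR=W
cmd 6: advance +8 → t=33, phase=(3,7,3,7) → FL=S FR=W RL=S RR=W
cmd 7: advance +5 → t=38, phase=(0,4,0,4) → FL=S FR=S RL=S RR=S
cmd 8: advance +2 → t=40, phase=(2,6,2,6) → FL=S FR=W RL=S RR=W

after cmd 1 (t=10): FL=S FR=S RL=S RR=S
after cmd 2 (t=11): FL=W FR=S RL=W RR=S
after cmd 3 (t=13): FL=W FR=S RL=W RR=S
after cmd 4 (t=18): FL=S FR=S RL=S RR=S
after cmd 5 (t=25): FL=S FR=W RL=S RR=W
after cmd 6 (t=33): FL=S FR=W RL=S RR=W
after cmd 7 (t=38): FL=S FR=S RL=S RR=S
after cmd 8 (t=40): FL=S FR=W RL=S RR=W


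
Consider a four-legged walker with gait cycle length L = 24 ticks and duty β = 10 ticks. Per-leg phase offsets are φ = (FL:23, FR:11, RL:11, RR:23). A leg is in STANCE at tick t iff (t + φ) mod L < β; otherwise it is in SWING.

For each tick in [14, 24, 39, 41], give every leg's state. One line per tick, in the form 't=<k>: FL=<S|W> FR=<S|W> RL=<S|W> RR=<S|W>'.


t=14: phase=(13,1,1,13) vs β=10 → FL=W FR=S RL=S RR=W
t=24: phase=(23,11,11,23) vs β=10 → FL=W FR=W RL=W RR=W
t=39: phase=(14,2,2,14) vs β=10 → FL=W FR=S RL=S RR=W
t=41: phase=(16,4,4,16) vs β=10 → FL=W FR=S RL=S RR=W

t=14: FL=W FR=S RL=S RR=W
t=24: FL=W FR=W RL=W RR=W
t=39: FL=W FR=S RL=S RR=W
t=41: FL=W FR=S RL=S RR=W


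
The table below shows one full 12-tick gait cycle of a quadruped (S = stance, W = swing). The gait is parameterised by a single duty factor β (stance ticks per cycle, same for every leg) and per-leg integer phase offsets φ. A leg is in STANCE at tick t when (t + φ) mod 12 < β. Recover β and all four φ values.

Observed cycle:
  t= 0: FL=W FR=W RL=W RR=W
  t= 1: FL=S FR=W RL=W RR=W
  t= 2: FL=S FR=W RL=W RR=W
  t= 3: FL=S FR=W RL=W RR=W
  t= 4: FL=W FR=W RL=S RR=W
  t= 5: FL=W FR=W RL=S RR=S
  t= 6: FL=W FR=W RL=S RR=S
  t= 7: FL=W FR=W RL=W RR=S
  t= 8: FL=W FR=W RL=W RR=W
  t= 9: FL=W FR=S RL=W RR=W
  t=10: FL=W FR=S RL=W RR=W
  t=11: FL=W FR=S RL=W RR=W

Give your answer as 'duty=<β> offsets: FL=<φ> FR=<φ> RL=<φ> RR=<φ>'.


duty=3 offsets: FL=11 FR=3 RL=8 RR=7

duty β = stance ticks per leg = 3
FL: stance ticks = 3; W→S at t=1 → φ=11
FR: stance ticks = 3; W→S at t=9 → φ=3
RL: stance ticks = 3; W→S at t=4 → φ=8
RR: stance ticks = 3; W→S at t=5 → φ=7


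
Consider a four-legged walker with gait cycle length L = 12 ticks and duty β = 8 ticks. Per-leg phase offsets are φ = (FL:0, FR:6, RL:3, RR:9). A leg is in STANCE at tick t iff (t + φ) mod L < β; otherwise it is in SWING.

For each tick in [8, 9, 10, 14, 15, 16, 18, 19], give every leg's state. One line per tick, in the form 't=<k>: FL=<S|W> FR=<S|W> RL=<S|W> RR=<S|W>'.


t=8: FL=W FR=S RL=W RR=S
t=9: FL=W FR=S RL=S RR=S
t=10: FL=W FR=S RL=S RR=S
t=14: FL=S FR=W RL=S RR=W
t=15: FL=S FR=W RL=S RR=S
t=16: FL=S FR=W RL=S RR=S
t=18: FL=S FR=S RL=W RR=S
t=19: FL=S FR=S RL=W RR=S

t=8: phase=(8,2,11,5) vs β=8 → FL=W FR=S RL=W RR=S
t=9: phase=(9,3,0,6) vs β=8 → FL=W FR=S RL=S RR=S
t=10: phase=(10,4,1,7) vs β=8 → FL=W FR=S RL=S RR=S
t=14: phase=(2,8,5,11) vs β=8 → FL=S FR=W RL=S RR=W
t=15: phase=(3,9,6,0) vs β=8 → FL=S FR=W RL=S RR=S
t=16: phase=(4,10,7,1) vs β=8 → FL=S FR=W RL=S RR=S
t=18: phase=(6,0,9,3) vs β=8 → FL=S FR=S RL=W RR=S
t=19: phase=(7,1,10,4) vs β=8 → FL=S FR=S RL=W RR=S


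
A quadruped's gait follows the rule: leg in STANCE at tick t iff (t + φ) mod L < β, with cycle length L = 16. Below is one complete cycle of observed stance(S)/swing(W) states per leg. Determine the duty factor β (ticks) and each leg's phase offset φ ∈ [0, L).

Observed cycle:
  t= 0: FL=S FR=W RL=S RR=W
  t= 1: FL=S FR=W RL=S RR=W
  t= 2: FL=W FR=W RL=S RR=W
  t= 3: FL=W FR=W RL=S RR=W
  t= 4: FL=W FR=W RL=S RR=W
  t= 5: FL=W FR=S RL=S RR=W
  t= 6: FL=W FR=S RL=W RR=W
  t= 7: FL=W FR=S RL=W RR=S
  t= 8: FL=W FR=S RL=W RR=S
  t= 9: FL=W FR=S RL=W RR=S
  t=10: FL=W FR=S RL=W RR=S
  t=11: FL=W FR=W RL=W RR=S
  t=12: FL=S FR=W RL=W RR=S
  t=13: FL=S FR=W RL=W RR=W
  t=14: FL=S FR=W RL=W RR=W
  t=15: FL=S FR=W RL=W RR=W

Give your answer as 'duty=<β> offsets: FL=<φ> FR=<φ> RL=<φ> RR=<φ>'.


duty=6 offsets: FL=4 FR=11 RL=0 RR=9

duty β = stance ticks per leg = 6
FL: stance ticks = 6; W→S at t=12 → φ=4
FR: stance ticks = 6; W→S at t=5 → φ=11
RL: stance ticks = 6; W→S at t=0 → φ=0
RR: stance ticks = 6; W→S at t=7 → φ=9


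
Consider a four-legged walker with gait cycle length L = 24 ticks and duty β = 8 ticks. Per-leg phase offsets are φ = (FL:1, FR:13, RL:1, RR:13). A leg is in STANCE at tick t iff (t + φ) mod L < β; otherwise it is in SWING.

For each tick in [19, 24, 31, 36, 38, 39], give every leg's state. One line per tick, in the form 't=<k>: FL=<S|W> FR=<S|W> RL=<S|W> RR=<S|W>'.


t=19: phase=(20,8,20,8) vs β=8 → FL=W FR=W RL=W RR=W
t=24: phase=(1,13,1,13) vs β=8 → FL=S FR=W RL=S RR=W
t=31: phase=(8,20,8,20) vs β=8 → FL=W FR=W RL=W RR=W
t=36: phase=(13,1,13,1) vs β=8 → FL=W FR=S RL=W RR=S
t=38: phase=(15,3,15,3) vs β=8 → FL=W FR=S RL=W RR=S
t=39: phase=(16,4,16,4) vs β=8 → FL=W FR=S RL=W RR=S

t=19: FL=W FR=W RL=W RR=W
t=24: FL=S FR=W RL=S RR=W
t=31: FL=W FR=W RL=W RR=W
t=36: FL=W FR=S RL=W RR=S
t=38: FL=W FR=S RL=W RR=S
t=39: FL=W FR=S RL=W RR=S


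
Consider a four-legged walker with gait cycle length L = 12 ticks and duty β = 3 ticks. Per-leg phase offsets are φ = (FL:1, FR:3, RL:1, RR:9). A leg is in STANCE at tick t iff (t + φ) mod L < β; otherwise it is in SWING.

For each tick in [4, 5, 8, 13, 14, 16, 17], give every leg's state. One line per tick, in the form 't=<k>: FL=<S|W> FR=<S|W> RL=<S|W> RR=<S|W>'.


t=4: FL=W FR=W RL=W RR=S
t=5: FL=W FR=W RL=W RR=S
t=8: FL=W FR=W RL=W RR=W
t=13: FL=S FR=W RL=S RR=W
t=14: FL=W FR=W RL=W RR=W
t=16: FL=W FR=W RL=W RR=S
t=17: FL=W FR=W RL=W RR=S

t=4: phase=(5,7,5,1) vs β=3 → FL=W FR=W RL=W RR=S
t=5: phase=(6,8,6,2) vs β=3 → FL=W FR=W RL=W RR=S
t=8: phase=(9,11,9,5) vs β=3 → FL=W FR=W RL=W RR=W
t=13: phase=(2,4,2,10) vs β=3 → FL=S FR=W RL=S RR=W
t=14: phase=(3,5,3,11) vs β=3 → FL=W FR=W RL=W RR=W
t=16: phase=(5,7,5,1) vs β=3 → FL=W FR=W RL=W RR=S
t=17: phase=(6,8,6,2) vs β=3 → FL=W FR=W RL=W RR=S


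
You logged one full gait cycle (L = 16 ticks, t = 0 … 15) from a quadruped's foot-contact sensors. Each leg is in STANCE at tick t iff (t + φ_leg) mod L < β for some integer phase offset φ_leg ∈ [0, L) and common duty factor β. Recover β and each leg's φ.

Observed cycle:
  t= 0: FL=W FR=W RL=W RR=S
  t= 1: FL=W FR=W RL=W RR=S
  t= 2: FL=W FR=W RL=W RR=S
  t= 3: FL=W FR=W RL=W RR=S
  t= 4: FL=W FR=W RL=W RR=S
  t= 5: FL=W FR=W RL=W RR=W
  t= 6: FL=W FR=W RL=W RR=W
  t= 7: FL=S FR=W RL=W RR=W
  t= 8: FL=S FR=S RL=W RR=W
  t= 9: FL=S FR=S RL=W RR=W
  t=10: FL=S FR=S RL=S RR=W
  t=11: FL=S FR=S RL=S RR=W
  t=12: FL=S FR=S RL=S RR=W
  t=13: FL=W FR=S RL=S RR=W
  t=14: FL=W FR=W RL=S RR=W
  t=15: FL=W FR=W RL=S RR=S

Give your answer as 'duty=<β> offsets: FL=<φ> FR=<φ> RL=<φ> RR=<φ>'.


duty=6 offsets: FL=9 FR=8 RL=6 RR=1

duty β = stance ticks per leg = 6
FL: stance ticks = 6; W→S at t=7 → φ=9
FR: stance ticks = 6; W→S at t=8 → φ=8
RL: stance ticks = 6; W→S at t=10 → φ=6
RR: stance ticks = 6; W→S at t=15 → φ=1


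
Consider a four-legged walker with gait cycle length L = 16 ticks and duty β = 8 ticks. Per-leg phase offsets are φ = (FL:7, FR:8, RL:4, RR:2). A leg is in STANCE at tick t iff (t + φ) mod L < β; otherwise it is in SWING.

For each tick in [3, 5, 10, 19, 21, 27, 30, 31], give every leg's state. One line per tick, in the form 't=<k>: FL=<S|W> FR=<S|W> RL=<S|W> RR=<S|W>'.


t=3: phase=(10,11,7,5) vs β=8 → FL=W FR=W RL=S RR=S
t=5: phase=(12,13,9,7) vs β=8 → FL=W FR=W RL=W RR=S
t=10: phase=(1,2,14,12) vs β=8 → FL=S FR=S RL=W RR=W
t=19: phase=(10,11,7,5) vs β=8 → FL=W FR=W RL=S RR=S
t=21: phase=(12,13,9,7) vs β=8 → FL=W FR=W RL=W RR=S
t=27: phase=(2,3,15,13) vs β=8 → FL=S FR=S RL=W RR=W
t=30: phase=(5,6,2,0) vs β=8 → FL=S FR=S RL=S RR=S
t=31: phase=(6,7,3,1) vs β=8 → FL=S FR=S RL=S RR=S

t=3: FL=W FR=W RL=S RR=S
t=5: FL=W FR=W RL=W RR=S
t=10: FL=S FR=S RL=W RR=W
t=19: FL=W FR=W RL=S RR=S
t=21: FL=W FR=W RL=W RR=S
t=27: FL=S FR=S RL=W RR=W
t=30: FL=S FR=S RL=S RR=S
t=31: FL=S FR=S RL=S RR=S


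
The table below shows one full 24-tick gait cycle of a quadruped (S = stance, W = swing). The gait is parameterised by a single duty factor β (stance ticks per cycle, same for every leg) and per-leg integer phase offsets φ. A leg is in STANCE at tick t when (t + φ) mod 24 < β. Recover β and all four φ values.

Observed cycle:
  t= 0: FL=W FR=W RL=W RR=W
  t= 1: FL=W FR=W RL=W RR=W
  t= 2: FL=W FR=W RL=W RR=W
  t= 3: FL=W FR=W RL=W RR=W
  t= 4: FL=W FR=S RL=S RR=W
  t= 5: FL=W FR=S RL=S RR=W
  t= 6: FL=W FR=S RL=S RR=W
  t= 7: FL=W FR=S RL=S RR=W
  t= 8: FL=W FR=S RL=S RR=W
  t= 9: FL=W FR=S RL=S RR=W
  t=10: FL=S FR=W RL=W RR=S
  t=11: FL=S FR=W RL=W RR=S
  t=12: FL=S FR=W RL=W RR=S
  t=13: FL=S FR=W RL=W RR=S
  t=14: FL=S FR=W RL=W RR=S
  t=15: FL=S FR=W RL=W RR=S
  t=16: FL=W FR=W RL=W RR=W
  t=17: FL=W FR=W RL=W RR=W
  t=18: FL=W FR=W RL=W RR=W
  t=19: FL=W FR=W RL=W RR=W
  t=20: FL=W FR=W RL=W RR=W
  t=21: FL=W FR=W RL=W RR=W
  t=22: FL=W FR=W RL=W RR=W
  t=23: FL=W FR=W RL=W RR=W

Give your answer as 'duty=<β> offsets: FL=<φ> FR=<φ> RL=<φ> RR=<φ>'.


duty β = stance ticks per leg = 6
FL: stance ticks = 6; W→S at t=10 → φ=14
FR: stance ticks = 6; W→S at t=4 → φ=20
RL: stance ticks = 6; W→S at t=4 → φ=20
RR: stance ticks = 6; W→S at t=10 → φ=14

duty=6 offsets: FL=14 FR=20 RL=20 RR=14


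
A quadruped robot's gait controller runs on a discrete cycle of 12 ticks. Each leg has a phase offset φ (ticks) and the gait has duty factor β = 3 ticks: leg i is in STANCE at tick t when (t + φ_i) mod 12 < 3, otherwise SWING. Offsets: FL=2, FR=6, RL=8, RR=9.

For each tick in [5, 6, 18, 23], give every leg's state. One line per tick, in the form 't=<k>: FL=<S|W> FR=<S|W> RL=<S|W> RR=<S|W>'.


t=5: phase=(7,11,1,2) vs β=3 → FL=W FR=W RL=S RR=S
t=6: phase=(8,0,2,3) vs β=3 → FL=W FR=S RL=S RR=W
t=18: phase=(8,0,2,3) vs β=3 → FL=W FR=S RL=S RR=W
t=23: phase=(1,5,7,8) vs β=3 → FL=S FR=W RL=W RR=W

t=5: FL=W FR=W RL=S RR=S
t=6: FL=W FR=S RL=S RR=W
t=18: FL=W FR=S RL=S RR=W
t=23: FL=S FR=W RL=W RR=W


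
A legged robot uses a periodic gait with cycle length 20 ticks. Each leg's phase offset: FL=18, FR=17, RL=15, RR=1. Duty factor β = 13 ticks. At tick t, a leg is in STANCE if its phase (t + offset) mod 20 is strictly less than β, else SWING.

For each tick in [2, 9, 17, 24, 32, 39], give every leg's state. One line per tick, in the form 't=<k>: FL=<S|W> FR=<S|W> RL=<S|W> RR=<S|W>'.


t=2: FL=S FR=W RL=W RR=S
t=9: FL=S FR=S RL=S RR=S
t=17: FL=W FR=W RL=S RR=W
t=24: FL=S FR=S RL=W RR=S
t=32: FL=S FR=S RL=S RR=W
t=39: FL=W FR=W RL=W RR=S

t=2: phase=(0,19,17,3) vs β=13 → FL=S FR=W RL=W RR=S
t=9: phase=(7,6,4,10) vs β=13 → FL=S FR=S RL=S RR=S
t=17: phase=(15,14,12,18) vs β=13 → FL=W FR=W RL=S RR=W
t=24: phase=(2,1,19,5) vs β=13 → FL=S FR=S RL=W RR=S
t=32: phase=(10,9,7,13) vs β=13 → FL=S FR=S RL=S RR=W
t=39: phase=(17,16,14,0) vs β=13 → FL=W FR=W RL=W RR=S


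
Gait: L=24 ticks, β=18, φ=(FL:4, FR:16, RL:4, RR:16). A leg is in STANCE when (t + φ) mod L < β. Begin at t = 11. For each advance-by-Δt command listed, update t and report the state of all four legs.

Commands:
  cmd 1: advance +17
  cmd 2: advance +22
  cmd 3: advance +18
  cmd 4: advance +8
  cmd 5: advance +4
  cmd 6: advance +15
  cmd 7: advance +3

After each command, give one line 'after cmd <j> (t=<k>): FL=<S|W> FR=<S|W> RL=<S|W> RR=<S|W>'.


after cmd 1 (t=28): FL=S FR=W RL=S RR=W
after cmd 2 (t=50): FL=S FR=W RL=S RR=W
after cmd 3 (t=68): FL=S FR=S RL=S RR=S
after cmd 4 (t=76): FL=S FR=W RL=S RR=W
after cmd 5 (t=80): FL=S FR=S RL=S RR=S
after cmd 6 (t=95): FL=S FR=S RL=S RR=S
after cmd 7 (t=98): FL=S FR=W RL=S RR=W

start t=11: FL=S FR=S RL=S RR=S
cmd 1: advance +17 → t=28, phase=(8,20,8,20) → FL=S FR=W RL=S RR=W
cmd 2: advance +22 → t=50, phase=(6,18,6,18) → FL=S FR=W RL=S RR=W
cmd 3: advance +18 → t=68, phase=(0,12,0,12) → FL=S FR=S RL=S RR=S
cmd 4: advance +8 → t=76, phase=(8,20,8,20) → FL=S FR=W RL=S RR=W
cmd 5: advance +4 → t=80, phase=(12,0,12,0) → FL=S FR=S RL=S RR=S
cmd 6: advance +15 → t=95, phase=(3,15,3,15) → FL=S FR=S RL=S RR=S
cmd 7: advance +3 → t=98, phase=(6,18,6,18) → FL=S FR=W RL=S RR=W


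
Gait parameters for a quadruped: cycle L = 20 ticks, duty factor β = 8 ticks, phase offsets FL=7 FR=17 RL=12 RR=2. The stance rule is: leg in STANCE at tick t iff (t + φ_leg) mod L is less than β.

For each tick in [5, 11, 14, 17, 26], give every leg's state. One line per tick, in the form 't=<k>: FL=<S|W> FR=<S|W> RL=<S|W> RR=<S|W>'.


t=5: FL=W FR=S RL=W RR=S
t=11: FL=W FR=W RL=S RR=W
t=14: FL=S FR=W RL=S RR=W
t=17: FL=S FR=W RL=W RR=W
t=26: FL=W FR=S RL=W RR=W

t=5: phase=(12,2,17,7) vs β=8 → FL=W FR=S RL=W RR=S
t=11: phase=(18,8,3,13) vs β=8 → FL=W FR=W RL=S RR=W
t=14: phase=(1,11,6,16) vs β=8 → FL=S FR=W RL=S RR=W
t=17: phase=(4,14,9,19) vs β=8 → FL=S FR=W RL=W RR=W
t=26: phase=(13,3,18,8) vs β=8 → FL=W FR=S RL=W RR=W


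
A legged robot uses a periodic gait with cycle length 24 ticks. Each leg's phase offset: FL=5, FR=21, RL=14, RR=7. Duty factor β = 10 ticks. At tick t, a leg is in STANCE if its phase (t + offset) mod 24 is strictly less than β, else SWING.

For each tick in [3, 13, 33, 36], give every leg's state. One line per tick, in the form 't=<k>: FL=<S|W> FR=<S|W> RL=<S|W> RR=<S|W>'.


t=3: FL=S FR=S RL=W RR=W
t=13: FL=W FR=W RL=S RR=W
t=33: FL=W FR=S RL=W RR=W
t=36: FL=W FR=S RL=S RR=W

t=3: phase=(8,0,17,10) vs β=10 → FL=S FR=S RL=W RR=W
t=13: phase=(18,10,3,20) vs β=10 → FL=W FR=W RL=S RR=W
t=33: phase=(14,6,23,16) vs β=10 → FL=W FR=S RL=W RR=W
t=36: phase=(17,9,2,19) vs β=10 → FL=W FR=S RL=S RR=W


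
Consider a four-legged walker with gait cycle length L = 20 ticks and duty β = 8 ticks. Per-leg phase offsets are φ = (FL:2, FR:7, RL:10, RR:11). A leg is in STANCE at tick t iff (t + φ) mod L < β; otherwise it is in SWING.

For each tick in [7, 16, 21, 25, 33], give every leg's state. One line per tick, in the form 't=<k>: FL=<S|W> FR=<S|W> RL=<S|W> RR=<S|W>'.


t=7: phase=(9,14,17,18) vs β=8 → FL=W FR=W RL=W RR=W
t=16: phase=(18,3,6,7) vs β=8 → FL=W FR=S RL=S RR=S
t=21: phase=(3,8,11,12) vs β=8 → FL=S FR=W RL=W RR=W
t=25: phase=(7,12,15,16) vs β=8 → FL=S FR=W RL=W RR=W
t=33: phase=(15,0,3,4) vs β=8 → FL=W FR=S RL=S RR=S

t=7: FL=W FR=W RL=W RR=W
t=16: FL=W FR=S RL=S RR=S
t=21: FL=S FR=W RL=W RR=W
t=25: FL=S FR=W RL=W RR=W
t=33: FL=W FR=S RL=S RR=S


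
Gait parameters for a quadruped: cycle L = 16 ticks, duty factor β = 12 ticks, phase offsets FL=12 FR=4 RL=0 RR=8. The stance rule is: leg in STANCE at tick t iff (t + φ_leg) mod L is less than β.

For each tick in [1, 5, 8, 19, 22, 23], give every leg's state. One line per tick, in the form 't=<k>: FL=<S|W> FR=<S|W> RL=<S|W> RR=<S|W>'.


t=1: FL=W FR=S RL=S RR=S
t=5: FL=S FR=S RL=S RR=W
t=8: FL=S FR=W RL=S RR=S
t=19: FL=W FR=S RL=S RR=S
t=22: FL=S FR=S RL=S RR=W
t=23: FL=S FR=S RL=S RR=W

t=1: phase=(13,5,1,9) vs β=12 → FL=W FR=S RL=S RR=S
t=5: phase=(1,9,5,13) vs β=12 → FL=S FR=S RL=S RR=W
t=8: phase=(4,12,8,0) vs β=12 → FL=S FR=W RL=S RR=S
t=19: phase=(15,7,3,11) vs β=12 → FL=W FR=S RL=S RR=S
t=22: phase=(2,10,6,14) vs β=12 → FL=S FR=S RL=S RR=W
t=23: phase=(3,11,7,15) vs β=12 → FL=S FR=S RL=S RR=W


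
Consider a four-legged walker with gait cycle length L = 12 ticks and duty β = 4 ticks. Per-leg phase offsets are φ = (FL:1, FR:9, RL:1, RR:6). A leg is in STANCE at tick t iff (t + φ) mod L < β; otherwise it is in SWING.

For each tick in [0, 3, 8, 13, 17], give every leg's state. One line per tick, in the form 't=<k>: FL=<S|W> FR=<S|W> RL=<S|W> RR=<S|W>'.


t=0: FL=S FR=W RL=S RR=W
t=3: FL=W FR=S RL=W RR=W
t=8: FL=W FR=W RL=W RR=S
t=13: FL=S FR=W RL=S RR=W
t=17: FL=W FR=S RL=W RR=W

t=0: phase=(1,9,1,6) vs β=4 → FL=S FR=W RL=S RR=W
t=3: phase=(4,0,4,9) vs β=4 → FL=W FR=S RL=W RR=W
t=8: phase=(9,5,9,2) vs β=4 → FL=W FR=W RL=W RR=S
t=13: phase=(2,10,2,7) vs β=4 → FL=S FR=W RL=S RR=W
t=17: phase=(6,2,6,11) vs β=4 → FL=W FR=S RL=W RR=W


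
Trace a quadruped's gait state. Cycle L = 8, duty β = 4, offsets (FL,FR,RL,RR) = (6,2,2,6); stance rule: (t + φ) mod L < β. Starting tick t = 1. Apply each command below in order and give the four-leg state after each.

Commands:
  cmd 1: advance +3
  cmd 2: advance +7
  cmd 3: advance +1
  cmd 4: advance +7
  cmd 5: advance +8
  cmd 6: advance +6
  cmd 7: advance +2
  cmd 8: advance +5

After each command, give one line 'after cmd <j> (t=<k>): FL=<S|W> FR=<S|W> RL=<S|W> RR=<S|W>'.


after cmd 1 (t=4): FL=S FR=W RL=W RR=S
after cmd 2 (t=11): FL=S FR=W RL=W RR=S
after cmd 3 (t=12): FL=S FR=W RL=W RR=S
after cmd 4 (t=19): FL=S FR=W RL=W RR=S
after cmd 5 (t=27): FL=S FR=W RL=W RR=S
after cmd 6 (t=33): FL=W FR=S RL=S RR=W
after cmd 7 (t=35): FL=S FR=W RL=W RR=S
after cmd 8 (t=40): FL=W FR=S RL=S RR=W

start t=1: FL=W FR=S RL=S RR=W
cmd 1: advance +3 → t=4, phase=(2,6,6,2) → FL=S FR=W RL=W RR=S
cmd 2: advance +7 → t=11, phase=(1,5,5,1) → FL=S FR=W RL=W RR=S
cmd 3: advance +1 → t=12, phase=(2,6,6,2) → FL=S FR=W RL=W RR=S
cmd 4: advance +7 → t=19, phase=(1,5,5,1) → FL=S FR=W RL=W RR=S
cmd 5: advance +8 → t=27, phase=(1,5,5,1) → FL=S FR=W RL=W RR=S
cmd 6: advance +6 → t=33, phase=(7,3,3,7) → FL=W FR=S RL=S RR=W
cmd 7: advance +2 → t=35, phase=(1,5,5,1) → FL=S FR=W RL=W RR=S
cmd 8: advance +5 → t=40, phase=(6,2,2,6) → FL=W FR=S RL=S RR=W
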